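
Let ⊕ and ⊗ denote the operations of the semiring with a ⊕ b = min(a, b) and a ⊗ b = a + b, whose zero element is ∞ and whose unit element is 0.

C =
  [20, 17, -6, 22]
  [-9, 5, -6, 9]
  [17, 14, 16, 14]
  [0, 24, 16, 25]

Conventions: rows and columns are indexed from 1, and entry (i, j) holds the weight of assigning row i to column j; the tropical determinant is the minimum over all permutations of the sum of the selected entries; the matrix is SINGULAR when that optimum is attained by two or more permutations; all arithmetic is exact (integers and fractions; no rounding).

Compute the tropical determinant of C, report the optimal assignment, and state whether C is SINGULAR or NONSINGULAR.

σ = (1, 2, 3, 4): 20 + 5 + 16 + 25 = 66
σ = (1, 2, 4, 3): 20 + 5 + 14 + 16 = 55
σ = (1, 3, 2, 4): 20 + (-6) + 14 + 25 = 53
σ = (1, 3, 4, 2): 20 + (-6) + 14 + 24 = 52
σ = (1, 4, 2, 3): 20 + 9 + 14 + 16 = 59
σ = (1, 4, 3, 2): 20 + 9 + 16 + 24 = 69
σ = (2, 1, 3, 4): 17 + (-9) + 16 + 25 = 49
σ = (2, 1, 4, 3): 17 + (-9) + 14 + 16 = 38
σ = (2, 3, 1, 4): 17 + (-6) + 17 + 25 = 53
σ = (2, 3, 4, 1): 17 + (-6) + 14 + 0 = 25
σ = (2, 4, 1, 3): 17 + 9 + 17 + 16 = 59
σ = (2, 4, 3, 1): 17 + 9 + 16 + 0 = 42
σ = (3, 1, 2, 4): (-6) + (-9) + 14 + 25 = 24
σ = (3, 1, 4, 2): (-6) + (-9) + 14 + 24 = 23
σ = (3, 2, 1, 4): (-6) + 5 + 17 + 25 = 41
σ = (3, 2, 4, 1): (-6) + 5 + 14 + 0 = 13
σ = (3, 4, 1, 2): (-6) + 9 + 17 + 24 = 44
σ = (3, 4, 2, 1): (-6) + 9 + 14 + 0 = 17
σ = (4, 1, 2, 3): 22 + (-9) + 14 + 16 = 43
σ = (4, 1, 3, 2): 22 + (-9) + 16 + 24 = 53
σ = (4, 2, 1, 3): 22 + 5 + 17 + 16 = 60
σ = (4, 2, 3, 1): 22 + 5 + 16 + 0 = 43
σ = (4, 3, 1, 2): 22 + (-6) + 17 + 24 = 57
σ = (4, 3, 2, 1): 22 + (-6) + 14 + 0 = 30
Optimal value attained by: σ = (3, 2, 4, 1).
Answer: det⊕(C) = 13; verdict: NONSINGULAR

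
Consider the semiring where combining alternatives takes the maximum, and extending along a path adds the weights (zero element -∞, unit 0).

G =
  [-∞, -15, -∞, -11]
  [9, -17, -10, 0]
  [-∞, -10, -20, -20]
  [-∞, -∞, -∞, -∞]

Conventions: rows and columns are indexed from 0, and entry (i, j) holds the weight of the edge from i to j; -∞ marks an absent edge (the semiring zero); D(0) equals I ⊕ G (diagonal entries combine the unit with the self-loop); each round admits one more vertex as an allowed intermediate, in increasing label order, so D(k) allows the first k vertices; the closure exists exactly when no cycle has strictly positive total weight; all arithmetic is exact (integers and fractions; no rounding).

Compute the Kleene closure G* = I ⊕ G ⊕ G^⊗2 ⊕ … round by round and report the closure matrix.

D(0):
  [0, -15, -∞, -11]
  [9, 0, -10, 0]
  [-∞, -10, 0, -20]
  [-∞, -∞, -∞, 0]
D(1):
  [0, -15, -∞, -11]
  [9, 0, -10, 0]
  [-∞, -10, 0, -20]
  [-∞, -∞, -∞, 0]
D(2):
  [0, -15, -25, -11]
  [9, 0, -10, 0]
  [-1, -10, 0, -10]
  [-∞, -∞, -∞, 0]
D(3):
  [0, -15, -25, -11]
  [9, 0, -10, 0]
  [-1, -10, 0, -10]
  [-∞, -∞, -∞, 0]
D(4):
  [0, -15, -25, -11]
  [9, 0, -10, 0]
  [-1, -10, 0, -10]
  [-∞, -∞, -∞, 0]
Answer: G* = [[0, -15, -25, -11], [9, 0, -10, 0], [-1, -10, 0, -10], [-∞, -∞, -∞, 0]]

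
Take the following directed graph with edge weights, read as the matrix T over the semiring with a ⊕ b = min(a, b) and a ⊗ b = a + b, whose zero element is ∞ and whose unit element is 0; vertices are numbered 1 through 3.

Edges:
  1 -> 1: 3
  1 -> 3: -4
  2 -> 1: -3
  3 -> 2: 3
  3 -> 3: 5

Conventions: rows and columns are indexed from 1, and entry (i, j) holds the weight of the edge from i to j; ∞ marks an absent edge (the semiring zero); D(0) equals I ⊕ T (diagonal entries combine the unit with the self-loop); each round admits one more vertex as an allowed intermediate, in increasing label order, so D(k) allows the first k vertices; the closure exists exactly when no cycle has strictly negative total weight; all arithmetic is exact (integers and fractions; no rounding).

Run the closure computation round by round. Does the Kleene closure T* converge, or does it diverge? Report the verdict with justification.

D(0):
  [0, ∞, -4]
  [-3, 0, ∞]
  [∞, 3, 0]
D(1):
  [0, ∞, -4]
  [-3, 0, -7]
  [∞, 3, 0]
Detection: at round 2, diagonal entry (3, 3) turns strictly negative.
Key observation: the cycle 3->2->1->3 has total weight 3 + (-3) + (-4), which is strictly negative.
Answer: DIVERGES — negative cycle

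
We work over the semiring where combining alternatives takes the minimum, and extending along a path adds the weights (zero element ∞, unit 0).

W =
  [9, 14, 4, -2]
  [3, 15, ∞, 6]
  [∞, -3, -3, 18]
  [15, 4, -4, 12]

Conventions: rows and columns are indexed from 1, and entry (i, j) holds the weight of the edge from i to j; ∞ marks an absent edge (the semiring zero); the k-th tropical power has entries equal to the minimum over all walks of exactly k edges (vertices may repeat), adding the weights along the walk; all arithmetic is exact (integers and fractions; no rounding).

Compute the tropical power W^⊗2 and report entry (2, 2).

W^⊗2:
  [13, 1, -6, 7]
  [12, 10, 2, 1]
  [0, -6, -6, 3]
  [7, -7, -7, 10]
Key observation: the optimum is the walk 2->4->2, with weight 6 + 4 = 10.
Optimal value attained by: walk 2->4->2.
Answer: (W^⊗2)[2][2] = 10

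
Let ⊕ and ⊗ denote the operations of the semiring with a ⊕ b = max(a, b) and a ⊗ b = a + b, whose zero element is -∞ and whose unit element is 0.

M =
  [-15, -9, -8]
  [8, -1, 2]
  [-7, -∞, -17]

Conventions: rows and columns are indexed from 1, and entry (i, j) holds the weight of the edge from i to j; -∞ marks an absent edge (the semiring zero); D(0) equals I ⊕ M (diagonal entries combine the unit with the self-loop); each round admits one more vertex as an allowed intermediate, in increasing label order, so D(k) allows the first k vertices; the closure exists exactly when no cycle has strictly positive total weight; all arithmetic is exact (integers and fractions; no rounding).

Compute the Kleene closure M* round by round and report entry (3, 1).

D(0):
  [0, -9, -8]
  [8, 0, 2]
  [-7, -∞, 0]
D(1):
  [0, -9, -8]
  [8, 0, 2]
  [-7, -16, 0]
D(2):
  [0, -9, -7]
  [8, 0, 2]
  [-7, -16, 0]
D(3):
  [0, -9, -7]
  [8, 0, 2]
  [-7, -16, 0]
Answer: M*[3][1] = -7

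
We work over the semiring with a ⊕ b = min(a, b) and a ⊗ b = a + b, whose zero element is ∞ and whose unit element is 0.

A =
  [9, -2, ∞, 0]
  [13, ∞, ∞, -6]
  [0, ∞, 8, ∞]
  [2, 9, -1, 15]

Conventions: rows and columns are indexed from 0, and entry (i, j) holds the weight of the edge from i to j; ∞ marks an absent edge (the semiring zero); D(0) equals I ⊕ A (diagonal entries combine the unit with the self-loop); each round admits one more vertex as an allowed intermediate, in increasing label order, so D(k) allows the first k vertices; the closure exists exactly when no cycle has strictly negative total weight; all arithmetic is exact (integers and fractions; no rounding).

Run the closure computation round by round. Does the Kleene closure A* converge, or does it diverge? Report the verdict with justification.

D(0):
  [0, -2, ∞, 0]
  [13, 0, ∞, -6]
  [0, ∞, 0, ∞]
  [2, 9, -1, 0]
D(1):
  [0, -2, ∞, 0]
  [13, 0, ∞, -6]
  [0, -2, 0, 0]
  [2, 0, -1, 0]
Detection: at round 2, diagonal entry (3, 3) turns strictly negative.
Key observation: the cycle 3->0->1->3 has total weight 2 + (-2) + (-6), which is strictly negative.
Answer: DIVERGES — negative cycle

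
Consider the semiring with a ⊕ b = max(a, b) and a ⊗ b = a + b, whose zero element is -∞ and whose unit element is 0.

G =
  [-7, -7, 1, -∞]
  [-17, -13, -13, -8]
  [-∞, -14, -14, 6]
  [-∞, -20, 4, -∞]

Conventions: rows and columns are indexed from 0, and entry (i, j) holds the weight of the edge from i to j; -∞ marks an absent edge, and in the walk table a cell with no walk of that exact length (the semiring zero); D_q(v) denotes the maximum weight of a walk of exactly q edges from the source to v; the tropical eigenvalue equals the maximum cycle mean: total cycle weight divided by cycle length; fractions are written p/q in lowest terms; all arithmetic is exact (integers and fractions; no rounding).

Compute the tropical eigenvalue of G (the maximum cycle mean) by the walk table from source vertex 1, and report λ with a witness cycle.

q=0: [-∞, 0, -∞, -∞]
q=1: [-17, -13, -13, -8]
q=2: [-24, -24, -4, -7]
q=3: [-31, -18, -3, 2]
q=4: [-35, -17, 6, 3]
Optimal cycle mean attained by: cycle 2->3->2, total 6 + 4, length 2.
Answer: λ = 5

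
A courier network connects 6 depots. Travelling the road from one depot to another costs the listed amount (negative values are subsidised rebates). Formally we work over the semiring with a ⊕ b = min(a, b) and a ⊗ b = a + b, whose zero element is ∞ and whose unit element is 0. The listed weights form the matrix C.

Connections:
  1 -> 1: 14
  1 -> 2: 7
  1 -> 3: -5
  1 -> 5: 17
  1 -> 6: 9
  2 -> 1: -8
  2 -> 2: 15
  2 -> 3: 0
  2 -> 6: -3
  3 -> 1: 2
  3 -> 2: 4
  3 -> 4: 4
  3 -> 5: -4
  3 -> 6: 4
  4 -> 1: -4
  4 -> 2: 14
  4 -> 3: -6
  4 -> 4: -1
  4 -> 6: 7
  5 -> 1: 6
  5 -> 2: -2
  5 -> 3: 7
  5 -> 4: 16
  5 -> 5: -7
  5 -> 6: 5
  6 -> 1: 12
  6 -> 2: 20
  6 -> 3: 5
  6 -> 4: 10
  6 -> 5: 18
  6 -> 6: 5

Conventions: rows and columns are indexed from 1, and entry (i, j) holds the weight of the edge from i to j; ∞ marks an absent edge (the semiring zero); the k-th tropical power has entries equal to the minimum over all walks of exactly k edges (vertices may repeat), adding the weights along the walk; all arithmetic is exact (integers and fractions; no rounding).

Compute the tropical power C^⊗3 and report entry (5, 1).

C^⊗2:
  [-3, -1, 7, -1, -9, -1]
  [2, -1, -13, 4, -4, 1]
  [-4, -6, -3, 3, -11, 1]
  [-5, -2, -9, -2, -10, -2]
  [-10, -9, -2, 9, -14, -5]
  [6, 9, 4, 9, 1, 9]
C^⊗3:
  [-9, -11, -8, -2, -16, -4]
  [-11, -9, -3, -9, -17, -9]
  [-14, -13, -9, 1, -18, -9]
  [-10, -12, -10, -5, -17, -5]
  [-17, -16, -15, 2, -21, -12]
  [1, -1, 1, 8, -6, 6]
Key observation: the optimum is the walk 5->5->2->1, with weight (-7) + (-2) + (-8) = -17.
Optimal value attained by: walk 5->5->2->1.
Answer: (C^⊗3)[5][1] = -17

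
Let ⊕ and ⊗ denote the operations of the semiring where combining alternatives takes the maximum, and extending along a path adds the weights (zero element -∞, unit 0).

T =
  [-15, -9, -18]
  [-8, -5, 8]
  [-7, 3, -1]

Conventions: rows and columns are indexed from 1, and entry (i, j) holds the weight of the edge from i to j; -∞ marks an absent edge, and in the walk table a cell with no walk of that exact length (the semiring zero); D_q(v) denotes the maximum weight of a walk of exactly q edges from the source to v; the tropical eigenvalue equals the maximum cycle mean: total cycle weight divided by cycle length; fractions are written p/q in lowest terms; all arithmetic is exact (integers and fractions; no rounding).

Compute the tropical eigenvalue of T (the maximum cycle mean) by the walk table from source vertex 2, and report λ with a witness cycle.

q=0: [-∞, 0, -∞]
q=1: [-8, -5, 8]
q=2: [1, 11, 7]
q=3: [3, 10, 19]
Optimal cycle mean attained by: cycle 2->3->2, total 8 + 3, length 2.
Answer: λ = 11/2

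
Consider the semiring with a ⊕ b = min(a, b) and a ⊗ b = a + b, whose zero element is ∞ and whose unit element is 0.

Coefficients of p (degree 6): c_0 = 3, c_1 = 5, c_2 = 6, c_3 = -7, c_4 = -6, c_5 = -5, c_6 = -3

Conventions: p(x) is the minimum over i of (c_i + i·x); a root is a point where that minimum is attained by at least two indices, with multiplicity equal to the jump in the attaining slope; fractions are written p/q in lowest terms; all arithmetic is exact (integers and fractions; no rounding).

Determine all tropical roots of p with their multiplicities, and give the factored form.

hull edge (i=0, c=3) to (i=3, c=-7): slope -10/3, span 3
hull edge (i=3, c=-7) to (i=5, c=-5): slope 1, span 2
hull edge (i=5, c=-5) to (i=6, c=-3): slope 2, span 1
Factored form: p(x) = -3 ⊗ (x ⊕ (-2)) ⊗ (x ⊕ (-1)) ⊗ (x ⊕ (-1)) ⊗ (x ⊕ 10/3) ⊗ (x ⊕ 10/3) ⊗ (x ⊕ 10/3)
Answer: roots = -2 (mult 1), -1 (mult 2), 10/3 (mult 3)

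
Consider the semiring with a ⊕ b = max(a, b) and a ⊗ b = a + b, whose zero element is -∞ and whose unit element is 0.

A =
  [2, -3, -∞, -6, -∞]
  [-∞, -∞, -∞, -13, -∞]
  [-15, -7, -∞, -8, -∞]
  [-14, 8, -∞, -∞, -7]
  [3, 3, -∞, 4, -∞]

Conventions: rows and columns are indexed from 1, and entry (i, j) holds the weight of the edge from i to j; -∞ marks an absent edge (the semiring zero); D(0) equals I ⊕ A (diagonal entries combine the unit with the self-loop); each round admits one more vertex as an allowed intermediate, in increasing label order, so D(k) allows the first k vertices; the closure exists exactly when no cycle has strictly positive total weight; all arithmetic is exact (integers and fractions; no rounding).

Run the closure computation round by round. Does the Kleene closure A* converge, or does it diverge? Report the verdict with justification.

Detection: at round 0, diagonal entry (1, 1) turns strictly positive.
Key observation: the cycle 1->1 has total weight 2, which is strictly positive.
Answer: DIVERGES — positive cycle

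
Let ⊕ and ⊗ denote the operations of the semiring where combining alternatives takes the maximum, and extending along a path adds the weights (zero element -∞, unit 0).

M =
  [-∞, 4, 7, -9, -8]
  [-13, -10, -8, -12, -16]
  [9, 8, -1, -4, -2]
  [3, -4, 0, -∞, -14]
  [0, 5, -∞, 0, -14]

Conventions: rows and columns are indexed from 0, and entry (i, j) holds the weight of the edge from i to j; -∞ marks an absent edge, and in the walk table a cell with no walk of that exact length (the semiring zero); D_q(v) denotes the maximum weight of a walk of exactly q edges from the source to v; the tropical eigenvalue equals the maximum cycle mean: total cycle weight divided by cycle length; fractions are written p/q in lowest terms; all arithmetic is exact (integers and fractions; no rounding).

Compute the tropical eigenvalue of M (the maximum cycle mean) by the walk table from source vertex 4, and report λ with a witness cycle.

q=0: [-∞, -∞, -∞, -∞, 0]
q=1: [0, 5, -∞, 0, -14]
q=2: [3, 4, 7, -7, -8]
q=3: [16, 15, 10, 3, 5]
q=4: [19, 20, 23, 7, 8]
q=5: [32, 31, 26, 19, 21]
Optimal cycle mean attained by: cycle 0->2->0, total 7 + 9, length 2.
Answer: λ = 8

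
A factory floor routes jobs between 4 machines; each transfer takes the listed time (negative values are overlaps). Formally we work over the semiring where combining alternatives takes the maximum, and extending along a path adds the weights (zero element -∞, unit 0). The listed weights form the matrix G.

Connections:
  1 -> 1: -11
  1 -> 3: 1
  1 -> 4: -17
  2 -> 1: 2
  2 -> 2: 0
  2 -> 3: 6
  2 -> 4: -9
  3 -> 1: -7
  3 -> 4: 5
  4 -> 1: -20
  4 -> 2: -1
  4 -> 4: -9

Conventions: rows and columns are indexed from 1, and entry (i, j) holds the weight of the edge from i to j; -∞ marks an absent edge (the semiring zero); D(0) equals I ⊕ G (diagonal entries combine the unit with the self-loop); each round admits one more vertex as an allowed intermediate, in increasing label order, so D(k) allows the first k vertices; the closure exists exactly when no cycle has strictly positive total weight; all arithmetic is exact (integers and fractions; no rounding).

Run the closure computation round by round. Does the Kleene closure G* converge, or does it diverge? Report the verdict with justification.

D(0):
  [0, -∞, 1, -17]
  [2, 0, 6, -9]
  [-7, -∞, 0, 5]
  [-20, -1, -∞, 0]
D(1):
  [0, -∞, 1, -17]
  [2, 0, 6, -9]
  [-7, -∞, 0, 5]
  [-20, -1, -19, 0]
D(2):
  [0, -∞, 1, -17]
  [2, 0, 6, -9]
  [-7, -∞, 0, 5]
  [1, -1, 5, 0]
Detection: at round 3, diagonal entry (4, 4) turns strictly positive.
Key observation: the cycle 4->2->1->3->4 has total weight (-1) + 2 + 1 + 5, which is strictly positive.
Answer: DIVERGES — positive cycle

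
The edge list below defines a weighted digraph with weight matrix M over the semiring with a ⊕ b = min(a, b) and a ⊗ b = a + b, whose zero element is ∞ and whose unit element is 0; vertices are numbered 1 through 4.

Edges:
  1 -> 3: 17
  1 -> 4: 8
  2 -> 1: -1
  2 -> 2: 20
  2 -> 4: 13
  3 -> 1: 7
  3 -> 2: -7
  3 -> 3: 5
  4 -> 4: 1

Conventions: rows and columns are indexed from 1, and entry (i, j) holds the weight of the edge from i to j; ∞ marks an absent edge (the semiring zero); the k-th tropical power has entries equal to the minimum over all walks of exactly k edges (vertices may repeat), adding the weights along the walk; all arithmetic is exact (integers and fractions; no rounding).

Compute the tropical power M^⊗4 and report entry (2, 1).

M^⊗2:
  [24, 10, 22, 9]
  [19, 40, 16, 7]
  [-8, -2, 10, 6]
  [∞, ∞, ∞, 2]
M^⊗3:
  [9, 15, 27, 10]
  [23, 9, 21, 8]
  [-3, 3, 9, 0]
  [∞, ∞, ∞, 3]
M^⊗4:
  [14, 20, 26, 11]
  [8, 14, 26, 9]
  [2, 2, 14, 1]
  [∞, ∞, ∞, 4]
Key observation: the optimum is the walk 2->1->3->2->1, with weight (-1) + 17 + (-7) + (-1) = 8.
Optimal value attained by: walk 2->1->3->2->1.
Answer: (M^⊗4)[2][1] = 8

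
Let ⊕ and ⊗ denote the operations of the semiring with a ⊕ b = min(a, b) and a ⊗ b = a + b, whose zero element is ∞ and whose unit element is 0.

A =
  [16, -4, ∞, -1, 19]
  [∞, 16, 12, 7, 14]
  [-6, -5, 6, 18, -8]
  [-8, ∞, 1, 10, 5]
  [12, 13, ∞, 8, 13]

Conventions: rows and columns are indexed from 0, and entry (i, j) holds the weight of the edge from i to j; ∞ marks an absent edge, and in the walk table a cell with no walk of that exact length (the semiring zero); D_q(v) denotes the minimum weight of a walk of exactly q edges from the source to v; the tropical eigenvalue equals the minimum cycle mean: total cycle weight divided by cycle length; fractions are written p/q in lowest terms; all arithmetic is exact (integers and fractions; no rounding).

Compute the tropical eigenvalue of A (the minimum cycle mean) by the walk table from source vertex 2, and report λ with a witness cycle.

q=0: [∞, ∞, 0, ∞, ∞]
q=1: [-6, -5, 6, 18, -8]
q=2: [0, -10, 7, -7, -2]
q=3: [-15, -4, -6, -3, -2]
q=4: [-12, -19, -2, -16, -14]
q=5: [-24, -16, -15, -13, -11]
Optimal cycle mean attained by: cycle 0->3->0, total (-1) + (-8), length 2.
Answer: λ = -9/2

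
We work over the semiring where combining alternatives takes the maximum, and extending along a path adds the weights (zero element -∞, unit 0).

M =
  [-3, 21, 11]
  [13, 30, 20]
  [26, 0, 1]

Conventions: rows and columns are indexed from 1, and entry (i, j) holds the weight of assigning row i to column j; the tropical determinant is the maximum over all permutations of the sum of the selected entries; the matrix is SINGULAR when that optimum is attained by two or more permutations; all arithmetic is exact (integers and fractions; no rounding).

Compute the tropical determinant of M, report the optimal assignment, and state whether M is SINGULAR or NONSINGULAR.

σ = (1, 2, 3): (-3) + 30 + 1 = 28
σ = (1, 3, 2): (-3) + 20 + 0 = 17
σ = (2, 1, 3): 21 + 13 + 1 = 35
σ = (2, 3, 1): 21 + 20 + 26 = 67
σ = (3, 1, 2): 11 + 13 + 0 = 24
σ = (3, 2, 1): 11 + 30 + 26 = 67
Optimal value attained by: σ = (2, 3, 1).
Answer: det⊕(M) = 67; verdict: SINGULAR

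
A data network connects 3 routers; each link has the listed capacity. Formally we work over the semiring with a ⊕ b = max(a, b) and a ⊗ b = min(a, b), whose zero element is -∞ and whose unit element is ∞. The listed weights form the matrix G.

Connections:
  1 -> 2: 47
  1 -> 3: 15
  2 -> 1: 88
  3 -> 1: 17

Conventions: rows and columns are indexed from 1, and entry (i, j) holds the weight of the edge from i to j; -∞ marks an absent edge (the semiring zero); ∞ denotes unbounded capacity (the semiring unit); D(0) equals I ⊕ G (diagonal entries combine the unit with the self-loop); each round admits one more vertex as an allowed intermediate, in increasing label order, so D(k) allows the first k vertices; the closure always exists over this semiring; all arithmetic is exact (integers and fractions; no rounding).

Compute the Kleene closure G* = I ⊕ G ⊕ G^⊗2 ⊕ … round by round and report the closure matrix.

D(0):
  [∞, 47, 15]
  [88, ∞, -∞]
  [17, -∞, ∞]
D(1):
  [∞, 47, 15]
  [88, ∞, 15]
  [17, 17, ∞]
D(2):
  [∞, 47, 15]
  [88, ∞, 15]
  [17, 17, ∞]
D(3):
  [∞, 47, 15]
  [88, ∞, 15]
  [17, 17, ∞]
Answer: G* = [[∞, 47, 15], [88, ∞, 15], [17, 17, ∞]]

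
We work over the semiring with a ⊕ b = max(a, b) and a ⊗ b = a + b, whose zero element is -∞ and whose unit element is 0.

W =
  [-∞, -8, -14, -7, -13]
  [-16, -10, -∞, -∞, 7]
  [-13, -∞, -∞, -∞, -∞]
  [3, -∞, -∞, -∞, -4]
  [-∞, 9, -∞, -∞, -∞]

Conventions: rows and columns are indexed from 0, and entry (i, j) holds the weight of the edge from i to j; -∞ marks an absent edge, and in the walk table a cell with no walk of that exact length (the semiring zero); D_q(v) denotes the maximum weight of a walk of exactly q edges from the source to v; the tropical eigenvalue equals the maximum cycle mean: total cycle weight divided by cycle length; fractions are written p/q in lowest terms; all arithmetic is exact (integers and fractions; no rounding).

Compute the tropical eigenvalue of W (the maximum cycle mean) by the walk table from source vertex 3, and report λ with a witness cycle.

q=0: [-∞, -∞, -∞, 0, -∞]
q=1: [3, -∞, -∞, -∞, -4]
q=2: [-∞, 5, -11, -4, -10]
q=3: [-1, -1, -∞, -∞, 12]
q=4: [-17, 21, -15, -8, 6]
q=5: [5, 15, -31, -24, 28]
Optimal cycle mean attained by: cycle 1->4->1, total 7 + 9, length 2.
Answer: λ = 8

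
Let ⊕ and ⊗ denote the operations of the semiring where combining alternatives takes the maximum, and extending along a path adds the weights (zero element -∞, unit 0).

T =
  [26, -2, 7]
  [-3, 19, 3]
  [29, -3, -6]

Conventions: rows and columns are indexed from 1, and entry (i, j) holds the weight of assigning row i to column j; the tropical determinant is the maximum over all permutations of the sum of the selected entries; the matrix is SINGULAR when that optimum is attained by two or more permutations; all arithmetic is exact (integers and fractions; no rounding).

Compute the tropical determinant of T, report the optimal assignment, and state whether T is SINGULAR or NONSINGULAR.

σ = (1, 2, 3): 26 + 19 + (-6) = 39
σ = (1, 3, 2): 26 + 3 + (-3) = 26
σ = (2, 1, 3): (-2) + (-3) + (-6) = -11
σ = (2, 3, 1): (-2) + 3 + 29 = 30
σ = (3, 1, 2): 7 + (-3) + (-3) = 1
σ = (3, 2, 1): 7 + 19 + 29 = 55
Optimal value attained by: σ = (3, 2, 1).
Answer: det⊕(T) = 55; verdict: NONSINGULAR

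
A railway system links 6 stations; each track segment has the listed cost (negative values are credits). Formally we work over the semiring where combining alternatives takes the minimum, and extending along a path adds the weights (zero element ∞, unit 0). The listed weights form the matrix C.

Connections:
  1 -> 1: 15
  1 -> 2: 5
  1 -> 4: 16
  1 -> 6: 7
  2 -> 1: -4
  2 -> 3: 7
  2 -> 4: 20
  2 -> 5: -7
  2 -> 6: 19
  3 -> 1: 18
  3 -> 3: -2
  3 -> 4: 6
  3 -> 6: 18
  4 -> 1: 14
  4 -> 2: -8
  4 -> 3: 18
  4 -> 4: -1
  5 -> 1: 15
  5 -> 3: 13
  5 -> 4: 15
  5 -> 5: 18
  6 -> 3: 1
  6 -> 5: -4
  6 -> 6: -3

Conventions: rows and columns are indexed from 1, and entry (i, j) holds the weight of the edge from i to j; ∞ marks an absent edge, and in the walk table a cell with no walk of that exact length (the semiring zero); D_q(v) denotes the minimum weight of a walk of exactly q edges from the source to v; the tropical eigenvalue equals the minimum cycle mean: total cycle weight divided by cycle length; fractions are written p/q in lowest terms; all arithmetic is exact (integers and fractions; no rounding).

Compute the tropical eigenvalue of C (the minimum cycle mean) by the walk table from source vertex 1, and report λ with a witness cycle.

q=0: [0, ∞, ∞, ∞, ∞, ∞]
q=1: [15, 5, ∞, 16, ∞, 7]
q=2: [1, 8, 8, 15, -2, 4]
q=3: [4, 6, 5, 13, 0, 1]
q=4: [2, 5, 2, 11, -3, -2]
q=5: [1, 3, -1, 8, -6, -5]
q=6: [-1, 0, -4, 5, -9, -8]
Optimal cycle mean attained by: cycle 6->6, total (-3), length 1.
Answer: λ = -3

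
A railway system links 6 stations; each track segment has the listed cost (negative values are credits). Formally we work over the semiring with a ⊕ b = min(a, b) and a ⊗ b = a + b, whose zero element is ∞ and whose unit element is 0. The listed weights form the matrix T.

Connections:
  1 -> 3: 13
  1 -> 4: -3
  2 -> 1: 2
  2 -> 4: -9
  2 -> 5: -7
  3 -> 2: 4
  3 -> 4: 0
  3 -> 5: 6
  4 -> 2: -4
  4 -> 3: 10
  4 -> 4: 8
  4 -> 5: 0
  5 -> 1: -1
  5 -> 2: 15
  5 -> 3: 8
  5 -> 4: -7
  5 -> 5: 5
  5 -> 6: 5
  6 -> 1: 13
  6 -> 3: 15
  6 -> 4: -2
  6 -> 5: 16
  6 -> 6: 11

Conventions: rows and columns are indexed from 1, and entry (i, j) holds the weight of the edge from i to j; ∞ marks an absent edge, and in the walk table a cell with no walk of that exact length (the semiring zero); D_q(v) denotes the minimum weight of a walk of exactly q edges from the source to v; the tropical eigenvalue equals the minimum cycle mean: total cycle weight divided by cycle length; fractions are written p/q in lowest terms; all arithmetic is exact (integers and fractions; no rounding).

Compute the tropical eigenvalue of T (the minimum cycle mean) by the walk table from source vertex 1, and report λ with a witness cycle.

q=0: [0, ∞, ∞, ∞, ∞, ∞]
q=1: [∞, ∞, 13, -3, ∞, ∞]
q=2: [∞, -7, 7, 5, -3, ∞]
q=3: [-5, 1, 5, -16, -14, 2]
q=4: [-15, -20, -6, -21, -16, -9]
q=5: [-18, -25, -11, -29, -27, -11]
q=6: [-28, -33, -19, -34, -32, -22]
Optimal cycle mean attained by: cycle 2->4->2, total (-9) + (-4), length 2.
Answer: λ = -13/2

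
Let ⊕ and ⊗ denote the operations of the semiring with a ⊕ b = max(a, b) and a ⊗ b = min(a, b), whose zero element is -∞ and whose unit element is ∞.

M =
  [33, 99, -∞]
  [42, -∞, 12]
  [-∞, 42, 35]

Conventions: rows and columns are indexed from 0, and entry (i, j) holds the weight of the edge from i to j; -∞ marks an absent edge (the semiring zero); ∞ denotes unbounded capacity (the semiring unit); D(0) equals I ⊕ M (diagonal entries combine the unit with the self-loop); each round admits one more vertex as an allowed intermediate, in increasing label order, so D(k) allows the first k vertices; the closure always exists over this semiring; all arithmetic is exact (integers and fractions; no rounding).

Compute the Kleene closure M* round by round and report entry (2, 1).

D(0):
  [∞, 99, -∞]
  [42, ∞, 12]
  [-∞, 42, ∞]
D(1):
  [∞, 99, -∞]
  [42, ∞, 12]
  [-∞, 42, ∞]
D(2):
  [∞, 99, 12]
  [42, ∞, 12]
  [42, 42, ∞]
D(3):
  [∞, 99, 12]
  [42, ∞, 12]
  [42, 42, ∞]
Answer: M*[2][1] = 42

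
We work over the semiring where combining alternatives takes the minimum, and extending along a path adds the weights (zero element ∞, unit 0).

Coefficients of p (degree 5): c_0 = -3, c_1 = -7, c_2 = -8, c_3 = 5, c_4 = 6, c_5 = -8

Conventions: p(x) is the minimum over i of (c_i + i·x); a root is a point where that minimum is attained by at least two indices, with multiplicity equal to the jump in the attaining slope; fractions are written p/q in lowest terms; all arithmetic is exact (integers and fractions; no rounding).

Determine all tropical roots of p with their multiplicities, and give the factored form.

hull edge (i=0, c=-3) to (i=1, c=-7): slope -4, span 1
hull edge (i=1, c=-7) to (i=2, c=-8): slope -1, span 1
hull edge (i=2, c=-8) to (i=5, c=-8): slope 0, span 3
Factored form: p(x) = -8 ⊗ (x ⊕ 0) ⊗ (x ⊕ 0) ⊗ (x ⊕ 0) ⊗ (x ⊕ 1) ⊗ (x ⊕ 4)
Answer: roots = 0 (mult 3), 1 (mult 1), 4 (mult 1)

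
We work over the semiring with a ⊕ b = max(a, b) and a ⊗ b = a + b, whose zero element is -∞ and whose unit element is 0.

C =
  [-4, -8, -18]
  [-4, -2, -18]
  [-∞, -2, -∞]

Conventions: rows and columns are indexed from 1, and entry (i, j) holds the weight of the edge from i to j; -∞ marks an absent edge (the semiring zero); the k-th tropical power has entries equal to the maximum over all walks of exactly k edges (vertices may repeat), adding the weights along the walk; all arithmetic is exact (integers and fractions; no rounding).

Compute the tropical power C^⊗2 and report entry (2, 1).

C^⊗2:
  [-8, -10, -22]
  [-6, -4, -20]
  [-6, -4, -20]
Key observation: the optimum is the walk 2->2->1, with weight (-2) + (-4) = -6.
Optimal value attained by: walk 2->2->1.
Answer: (C^⊗2)[2][1] = -6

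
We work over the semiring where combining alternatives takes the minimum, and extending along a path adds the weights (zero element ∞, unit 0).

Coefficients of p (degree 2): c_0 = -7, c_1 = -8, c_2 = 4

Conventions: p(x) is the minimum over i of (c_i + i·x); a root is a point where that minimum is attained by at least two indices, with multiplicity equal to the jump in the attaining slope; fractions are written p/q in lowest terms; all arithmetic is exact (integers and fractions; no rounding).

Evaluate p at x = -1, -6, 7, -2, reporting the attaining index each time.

p(-1) = min(-7+0·(-1)=-7, -8+1·(-1)=-9, 4+2·(-1)=2) = -9 (attained by i=1)
p(-6) = min(-7+0·(-6)=-7, -8+1·(-6)=-14, 4+2·(-6)=-8) = -14 (attained by i=1)
p(7) = min(-7+0·7=-7, -8+1·7=-1, 4+2·7=18) = -7 (attained by i=0)
p(-2) = min(-7+0·(-2)=-7, -8+1·(-2)=-10, 4+2·(-2)=0) = -10 (attained by i=1)
Answer: p(-1) = -9; p(-6) = -14; p(7) = -7; p(-2) = -10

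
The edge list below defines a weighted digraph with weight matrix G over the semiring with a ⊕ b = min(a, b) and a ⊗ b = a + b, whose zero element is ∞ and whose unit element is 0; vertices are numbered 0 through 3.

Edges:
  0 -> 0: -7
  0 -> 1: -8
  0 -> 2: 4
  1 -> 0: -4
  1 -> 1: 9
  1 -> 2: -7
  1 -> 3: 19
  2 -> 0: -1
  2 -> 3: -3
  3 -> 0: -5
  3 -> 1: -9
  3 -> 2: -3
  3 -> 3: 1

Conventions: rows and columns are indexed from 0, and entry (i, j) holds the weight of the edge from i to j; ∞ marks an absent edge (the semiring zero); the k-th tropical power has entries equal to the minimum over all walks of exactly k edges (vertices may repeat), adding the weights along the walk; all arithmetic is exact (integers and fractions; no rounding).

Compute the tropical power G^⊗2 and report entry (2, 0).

G^⊗2:
  [-14, -15, -15, 1]
  [-11, -12, 0, -10]
  [-8, -12, -6, -2]
  [-13, -13, -16, -6]
Key observation: the optimum is the walk 2->0->0, with weight (-1) + (-7) = -8.
Optimal value attained by: walk 2->0->0.
Answer: (G^⊗2)[2][0] = -8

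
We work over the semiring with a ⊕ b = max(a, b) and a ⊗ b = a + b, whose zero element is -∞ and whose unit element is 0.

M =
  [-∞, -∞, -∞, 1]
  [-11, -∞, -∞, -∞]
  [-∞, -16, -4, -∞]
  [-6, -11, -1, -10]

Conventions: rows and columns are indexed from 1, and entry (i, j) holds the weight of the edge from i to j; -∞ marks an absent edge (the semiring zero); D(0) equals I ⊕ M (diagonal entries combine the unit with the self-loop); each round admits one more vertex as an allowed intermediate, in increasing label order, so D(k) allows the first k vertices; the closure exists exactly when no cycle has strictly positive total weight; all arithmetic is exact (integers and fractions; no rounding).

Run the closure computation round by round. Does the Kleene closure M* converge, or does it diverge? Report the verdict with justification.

D(0):
  [0, -∞, -∞, 1]
  [-11, 0, -∞, -∞]
  [-∞, -16, 0, -∞]
  [-6, -11, -1, 0]
D(1):
  [0, -∞, -∞, 1]
  [-11, 0, -∞, -10]
  [-∞, -16, 0, -∞]
  [-6, -11, -1, 0]
D(2):
  [0, -∞, -∞, 1]
  [-11, 0, -∞, -10]
  [-27, -16, 0, -26]
  [-6, -11, -1, 0]
D(3):
  [0, -∞, -∞, 1]
  [-11, 0, -∞, -10]
  [-27, -16, 0, -26]
  [-6, -11, -1, 0]
D(4):
  [0, -10, 0, 1]
  [-11, 0, -11, -10]
  [-27, -16, 0, -26]
  [-6, -11, -1, 0]
Key observation: every diagonal entry stays at the unit through all rounds, so no improving cycle exists.
Answer: CONVERGES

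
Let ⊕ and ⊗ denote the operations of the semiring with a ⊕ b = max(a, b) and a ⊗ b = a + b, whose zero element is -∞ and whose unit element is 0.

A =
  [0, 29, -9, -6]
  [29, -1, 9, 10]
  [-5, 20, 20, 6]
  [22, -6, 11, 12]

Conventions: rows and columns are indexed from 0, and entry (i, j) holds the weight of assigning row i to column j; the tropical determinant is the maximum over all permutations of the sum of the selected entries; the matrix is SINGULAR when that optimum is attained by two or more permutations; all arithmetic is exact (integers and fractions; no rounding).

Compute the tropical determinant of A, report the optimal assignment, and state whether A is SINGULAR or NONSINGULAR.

σ = (0, 1, 2, 3): 0 + (-1) + 20 + 12 = 31
σ = (0, 1, 3, 2): 0 + (-1) + 6 + 11 = 16
σ = (0, 2, 1, 3): 0 + 9 + 20 + 12 = 41
σ = (0, 2, 3, 1): 0 + 9 + 6 + (-6) = 9
σ = (0, 3, 1, 2): 0 + 10 + 20 + 11 = 41
σ = (0, 3, 2, 1): 0 + 10 + 20 + (-6) = 24
σ = (1, 0, 2, 3): 29 + 29 + 20 + 12 = 90
σ = (1, 0, 3, 2): 29 + 29 + 6 + 11 = 75
σ = (1, 2, 0, 3): 29 + 9 + (-5) + 12 = 45
σ = (1, 2, 3, 0): 29 + 9 + 6 + 22 = 66
σ = (1, 3, 0, 2): 29 + 10 + (-5) + 11 = 45
σ = (1, 3, 2, 0): 29 + 10 + 20 + 22 = 81
σ = (2, 0, 1, 3): (-9) + 29 + 20 + 12 = 52
σ = (2, 0, 3, 1): (-9) + 29 + 6 + (-6) = 20
σ = (2, 1, 0, 3): (-9) + (-1) + (-5) + 12 = -3
σ = (2, 1, 3, 0): (-9) + (-1) + 6 + 22 = 18
σ = (2, 3, 0, 1): (-9) + 10 + (-5) + (-6) = -10
σ = (2, 3, 1, 0): (-9) + 10 + 20 + 22 = 43
σ = (3, 0, 1, 2): (-6) + 29 + 20 + 11 = 54
σ = (3, 0, 2, 1): (-6) + 29 + 20 + (-6) = 37
σ = (3, 1, 0, 2): (-6) + (-1) + (-5) + 11 = -1
σ = (3, 1, 2, 0): (-6) + (-1) + 20 + 22 = 35
σ = (3, 2, 0, 1): (-6) + 9 + (-5) + (-6) = -8
σ = (3, 2, 1, 0): (-6) + 9 + 20 + 22 = 45
Optimal value attained by: σ = (1, 0, 2, 3).
Answer: det⊕(A) = 90; verdict: NONSINGULAR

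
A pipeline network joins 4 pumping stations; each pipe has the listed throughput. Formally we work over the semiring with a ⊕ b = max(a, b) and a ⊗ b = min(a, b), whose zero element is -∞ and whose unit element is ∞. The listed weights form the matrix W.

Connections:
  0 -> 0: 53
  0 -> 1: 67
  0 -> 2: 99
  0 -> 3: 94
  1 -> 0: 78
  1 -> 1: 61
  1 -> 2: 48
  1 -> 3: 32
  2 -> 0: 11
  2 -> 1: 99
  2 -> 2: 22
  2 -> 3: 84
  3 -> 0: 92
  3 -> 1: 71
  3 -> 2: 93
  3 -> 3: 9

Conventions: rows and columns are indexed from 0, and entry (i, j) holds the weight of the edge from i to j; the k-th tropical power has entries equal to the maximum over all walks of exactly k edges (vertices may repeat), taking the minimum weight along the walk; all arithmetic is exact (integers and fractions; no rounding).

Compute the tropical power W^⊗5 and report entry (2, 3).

W^⊗2:
  [92, 99, 93, 84]
  [61, 67, 78, 78]
  [84, 71, 84, 32]
  [71, 93, 92, 92]
W^⊗3:
  [84, 93, 92, 92]
  [78, 78, 78, 78]
  [71, 84, 84, 84]
  [92, 92, 92, 84]
W^⊗4:
  [92, 92, 92, 84]
  [78, 78, 78, 78]
  [84, 84, 84, 84]
  [84, 92, 92, 92]
W^⊗5:
  [84, 92, 92, 92]
  [78, 78, 78, 78]
  [84, 84, 84, 84]
  [92, 92, 92, 84]
Key observation: the optimum is the walk 2->3->0->3->0->3, with weight 84 min 92 min 94 min 92 min 94 = 84.
Optimal value attained by: walk 2->3->0->3->0->3.
Answer: (W^⊗5)[2][3] = 84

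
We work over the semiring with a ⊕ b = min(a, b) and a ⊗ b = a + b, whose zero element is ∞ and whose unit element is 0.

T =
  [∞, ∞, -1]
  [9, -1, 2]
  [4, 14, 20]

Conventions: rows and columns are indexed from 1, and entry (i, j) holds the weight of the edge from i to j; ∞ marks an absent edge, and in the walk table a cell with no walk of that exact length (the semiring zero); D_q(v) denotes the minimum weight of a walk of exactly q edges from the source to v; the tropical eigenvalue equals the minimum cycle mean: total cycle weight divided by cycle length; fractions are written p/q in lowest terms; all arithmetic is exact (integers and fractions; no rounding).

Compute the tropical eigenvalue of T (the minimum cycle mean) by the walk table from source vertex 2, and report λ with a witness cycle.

q=0: [∞, 0, ∞]
q=1: [9, -1, 2]
q=2: [6, -2, 1]
q=3: [5, -3, 0]
Optimal cycle mean attained by: cycle 2->2, total (-1), length 1.
Answer: λ = -1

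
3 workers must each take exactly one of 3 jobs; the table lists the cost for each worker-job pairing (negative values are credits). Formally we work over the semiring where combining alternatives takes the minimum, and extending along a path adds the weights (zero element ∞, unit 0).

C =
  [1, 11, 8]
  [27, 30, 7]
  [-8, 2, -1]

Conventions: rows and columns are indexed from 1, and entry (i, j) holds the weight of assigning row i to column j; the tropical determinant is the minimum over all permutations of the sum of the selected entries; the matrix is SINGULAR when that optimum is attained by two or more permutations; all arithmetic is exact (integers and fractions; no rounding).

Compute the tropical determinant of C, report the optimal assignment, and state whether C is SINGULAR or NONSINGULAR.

σ = (1, 2, 3): 1 + 30 + (-1) = 30
σ = (1, 3, 2): 1 + 7 + 2 = 10
σ = (2, 1, 3): 11 + 27 + (-1) = 37
σ = (2, 3, 1): 11 + 7 + (-8) = 10
σ = (3, 1, 2): 8 + 27 + 2 = 37
σ = (3, 2, 1): 8 + 30 + (-8) = 30
Optimal value attained by: σ = (1, 3, 2).
Answer: det⊕(C) = 10; verdict: SINGULAR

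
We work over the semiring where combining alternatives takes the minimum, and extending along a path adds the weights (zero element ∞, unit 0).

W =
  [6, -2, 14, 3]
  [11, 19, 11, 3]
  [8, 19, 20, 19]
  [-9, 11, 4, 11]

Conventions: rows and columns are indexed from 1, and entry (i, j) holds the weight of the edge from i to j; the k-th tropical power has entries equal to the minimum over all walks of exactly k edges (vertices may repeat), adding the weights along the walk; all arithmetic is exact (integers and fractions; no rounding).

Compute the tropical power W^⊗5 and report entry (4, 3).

W^⊗2:
  [-6, 4, 7, 1]
  [-6, 9, 7, 14]
  [10, 6, 22, 11]
  [-3, -11, 5, -6]
W^⊗3:
  [-8, -8, 5, -3]
  [0, -8, 8, -3]
  [2, 8, 15, 9]
  [-15, -5, -2, -8]
W^⊗4:
  [-12, -10, 1, -5]
  [-12, -2, 1, -5]
  [0, 0, 13, 5]
  [-17, -17, -4, -12]
W^⊗5:
  [-14, -14, -1, -9]
  [-14, -14, -1, -9]
  [-4, -2, 9, 3]
  [-21, -19, -8, -14]
Key observation: the optimum is the walk 4->1->4->1->4->3, with weight (-9) + 3 + (-9) + 3 + 4 = -8.
Optimal value attained by: walk 4->1->4->1->4->3.
Answer: (W^⊗5)[4][3] = -8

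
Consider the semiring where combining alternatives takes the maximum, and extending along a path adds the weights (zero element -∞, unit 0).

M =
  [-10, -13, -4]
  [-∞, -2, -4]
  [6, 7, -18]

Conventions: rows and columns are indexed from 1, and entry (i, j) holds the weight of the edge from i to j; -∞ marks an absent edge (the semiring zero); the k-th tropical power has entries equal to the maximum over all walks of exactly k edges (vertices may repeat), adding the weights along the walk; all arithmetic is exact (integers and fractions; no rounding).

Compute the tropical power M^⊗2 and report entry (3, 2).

M^⊗2:
  [2, 3, -14]
  [2, 3, -6]
  [-4, 5, 3]
Key observation: the optimum is the walk 3->2->2, with weight 7 + (-2) = 5.
Optimal value attained by: walk 3->2->2.
Answer: (M^⊗2)[3][2] = 5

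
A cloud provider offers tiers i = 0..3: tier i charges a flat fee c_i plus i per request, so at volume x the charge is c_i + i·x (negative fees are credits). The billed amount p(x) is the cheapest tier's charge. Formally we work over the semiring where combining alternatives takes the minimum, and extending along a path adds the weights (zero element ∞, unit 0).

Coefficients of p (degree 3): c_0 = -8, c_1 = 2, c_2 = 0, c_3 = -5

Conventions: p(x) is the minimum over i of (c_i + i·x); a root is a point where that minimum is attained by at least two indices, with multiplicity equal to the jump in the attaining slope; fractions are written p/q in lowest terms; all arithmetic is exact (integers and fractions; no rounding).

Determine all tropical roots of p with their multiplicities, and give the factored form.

hull edge (i=0, c=-8) to (i=3, c=-5): slope 1, span 3
Factored form: p(x) = -5 ⊗ (x ⊕ (-1)) ⊗ (x ⊕ (-1)) ⊗ (x ⊕ (-1))
Answer: roots = -1 (mult 3)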